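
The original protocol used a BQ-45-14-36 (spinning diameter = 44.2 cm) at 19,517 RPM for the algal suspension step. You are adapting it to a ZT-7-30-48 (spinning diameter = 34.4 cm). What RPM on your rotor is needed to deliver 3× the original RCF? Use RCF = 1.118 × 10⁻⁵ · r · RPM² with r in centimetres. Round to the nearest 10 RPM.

Original rotor: r = 44.2 / 2 = 22.1 cm
RCF = 1.118 × 10⁻⁵ × r × N²
RCF_original = 1.118 × 10⁻⁵ × 22.1 × (19517)² = 1.118 × 10⁻⁵ × 22.1 × 380,913,289 ≈ 94,115.3 × g
Target RCF = 3 × 94,115.3 ≈ 282,345.9 × g
Your rotor: r = 34.4 / 2 = 17.2 cm
282,345.9 = 1.118 × 10⁻⁵ × 17.2 × N²
N² = 282,345.9 / (19.2296 × 10⁻⁵) = 1,468,287,952
N ≈ √1,468,287,952 ≈ 38,318.2

38320 RPM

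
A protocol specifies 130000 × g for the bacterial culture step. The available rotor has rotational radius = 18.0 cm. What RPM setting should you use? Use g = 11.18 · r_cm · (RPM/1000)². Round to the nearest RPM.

≈ 25416 RPM

RCF = 11.18 × r × (N/1000)²
130,000 = 11.18 × 18 × (N/1000)²
(N/1000)² = 130,000 / 201.24 = 645.9948
N = 1000 × √645.9948 ≈ 25,416.4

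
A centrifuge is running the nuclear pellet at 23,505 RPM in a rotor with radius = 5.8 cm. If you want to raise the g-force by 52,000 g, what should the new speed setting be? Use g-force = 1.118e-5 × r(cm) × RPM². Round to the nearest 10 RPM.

Current RCF = 1.118 × 10⁻⁵ × 5.8 × (23505)² = 1.118 × 10⁻⁵ × 5.8 × 552,485,025 ≈ 35,825.3 × g
Target RCF = 35,825.3 + 52,000 = 87,825.3 × g
N² = 87,825.3 / (6.4844 × 10⁻⁵) = 1,354,409,043
N ≈ √1,354,409,043 ≈ 36,802.3

N₂ ≈ 36800 RPM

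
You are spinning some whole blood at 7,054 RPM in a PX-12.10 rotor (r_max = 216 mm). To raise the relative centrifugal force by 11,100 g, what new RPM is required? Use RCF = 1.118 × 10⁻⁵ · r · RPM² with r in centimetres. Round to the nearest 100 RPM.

9800 RPM

r = 216 mm = 21.6 cm
Current RCF = 1.118 × 10⁻⁵ × 21.6 × (7054)² = 1.118 × 10⁻⁵ × 21.6 × 49,758,916 ≈ 12,016.2 × g
Target RCF = 12,016.2 + 11,100 = 23,116.2 × g
N² = 23,116.2 / (24.1488 × 10⁻⁵) = 95,724,011
N ≈ √95,724,011 ≈ 9,783.9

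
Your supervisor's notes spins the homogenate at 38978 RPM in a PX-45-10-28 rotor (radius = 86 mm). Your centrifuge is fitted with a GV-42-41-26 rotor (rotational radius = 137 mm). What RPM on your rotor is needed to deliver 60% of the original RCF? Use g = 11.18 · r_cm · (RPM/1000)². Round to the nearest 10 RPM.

Original rotor: r = 86 mm = 8.6 cm
RCF_original = 11.18 × 8.6 × (38.978)² = 11.18 × 8.6 × 1,519.284484 ≈ 146,076.2 × g
Target RCF = 0.6 × 146,076.2 ≈ 87,645.7 × g
Your rotor: r = 137 mm = 13.7 cm
87,645.7 = 11.18 × 13.7 × (N/1000)²
(N/1000)² = 87,645.7 / 153.166 = 572.2269
N = 1000 × √572.2269 ≈ 23,921.3

≈ 23920 RPM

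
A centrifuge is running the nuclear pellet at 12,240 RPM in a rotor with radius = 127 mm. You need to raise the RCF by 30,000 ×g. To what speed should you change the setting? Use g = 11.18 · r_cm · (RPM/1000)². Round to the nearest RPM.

r = 127 mm = 12.7 cm
Current RCF = 11.18 × 12.7 × (12.24)² = 11.18 × 12.7 × 149.8176 ≈ 21,272 × g
Target RCF = 21,272 + 30,000 = 51,272 × g
(N/1000)² = 51,272 / 141.986 = 361.106
N = 1000 × √361.106 ≈ 19,002.8

≈ 19003 RPM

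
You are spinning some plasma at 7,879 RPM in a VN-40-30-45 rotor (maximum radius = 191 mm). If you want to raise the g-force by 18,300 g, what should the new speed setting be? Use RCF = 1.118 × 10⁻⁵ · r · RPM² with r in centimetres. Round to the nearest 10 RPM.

r = 191 mm = 19.1 cm
Current RCF = 1.118 × 10⁻⁵ × 19.1 × (7879)² = 1.118 × 10⁻⁵ × 19.1 × 62,078,641 ≈ 13,256.1 × g
Target RCF = 13,256.1 + 18,300 = 31,556.1 × g
N² = 31,556.1 / (21.3538 × 10⁻⁵) = 147,777,445
N ≈ √147,777,445 ≈ 12,156.4

N₂ ≈ 12160 RPM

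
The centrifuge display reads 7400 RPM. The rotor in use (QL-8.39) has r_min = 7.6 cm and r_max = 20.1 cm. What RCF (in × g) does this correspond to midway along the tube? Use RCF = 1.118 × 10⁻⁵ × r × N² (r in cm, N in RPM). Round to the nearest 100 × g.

r_avg = (7.6 + 20.1) / 2 = 13.85 cm
RCF = 1.118 × 10⁻⁵ × 13.85 × (7400)² = 1.118 × 10⁻⁵ × 13.85 × 54,760,000 ≈ 8,479.2 × g

RCF ≈ 8500 × g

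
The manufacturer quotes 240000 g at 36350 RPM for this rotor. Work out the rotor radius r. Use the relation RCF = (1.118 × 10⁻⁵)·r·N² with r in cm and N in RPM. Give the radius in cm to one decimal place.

≈ 16.2 cm

RCF = 1.118 × 10⁻⁵ × r × N²
240000 = 1.118 × 10⁻⁵ × r × (36350)²
r = 240000 / (1.118 × 10⁻⁵ × 1,321,322,500) = 240000 / 14772.39 ≈ 16.247 cm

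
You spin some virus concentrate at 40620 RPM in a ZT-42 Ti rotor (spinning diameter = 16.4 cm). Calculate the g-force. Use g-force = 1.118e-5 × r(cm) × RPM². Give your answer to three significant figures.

RCF ≈ 151000 ×g

r = 16.4 / 2 = 8.2 cm
RCF = 1.118 × 10⁻⁵ × r × N²
RCF = 1.118 × 10⁻⁵ × 8.2 × (40620)² = 1.118 × 10⁻⁵ × 8.2 × 1,649,984,400 ≈ 151,264 × g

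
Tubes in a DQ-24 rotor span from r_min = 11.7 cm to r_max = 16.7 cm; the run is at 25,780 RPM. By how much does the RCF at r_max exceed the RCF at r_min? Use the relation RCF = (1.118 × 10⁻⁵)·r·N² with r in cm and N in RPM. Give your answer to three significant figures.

37200 ×g

RCF_max = 1.118 × 10⁻⁵ × 16.7 × (25780)² = 1.118 × 10⁻⁵ × 16.7 × 664,608,400 ≈ 124,086.4 × g
RCF_min = 1.118 × 10⁻⁵ × 11.7 × (25780)² = 1.118 × 10⁻⁵ × 11.7 × 664,608,400 ≈ 86,934.8 × g
ΔRCF = 124,086.4 − 86,934.8 = 37,151.6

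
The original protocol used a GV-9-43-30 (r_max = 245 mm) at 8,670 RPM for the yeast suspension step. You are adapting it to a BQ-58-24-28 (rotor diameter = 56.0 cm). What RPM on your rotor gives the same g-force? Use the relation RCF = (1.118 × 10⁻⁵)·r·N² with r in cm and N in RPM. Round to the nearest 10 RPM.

8110 RPM

Original rotor: r = 245 mm = 24.5 cm
RCF_original = 1.118 × 10⁻⁵ × 24.5 × (8670)² = 1.118 × 10⁻⁵ × 24.5 × 75,168,900 ≈ 20,589.5 × g
Your rotor: r = 56.0 / 2 = 28 cm
20,589.5 = 1.118 × 10⁻⁵ × 28 × N²
N² = 20,589.5 / (31.304 × 10⁻⁵) = 65,772,745
N ≈ √65,772,745 ≈ 8,110.0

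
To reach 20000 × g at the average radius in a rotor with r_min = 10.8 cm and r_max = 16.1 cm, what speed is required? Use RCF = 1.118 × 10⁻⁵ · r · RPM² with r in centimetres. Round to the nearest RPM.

N ≈ 11533 RPM

r_avg = (10.8 + 16.1) / 2 = 13.45 cm
20,000 = 1.118 × 10⁻⁵ × 13.45 × N²
N² = 20,000 / (15.0371 × 10⁻⁵) = 133,004,369
N ≈ √133,004,369 ≈ 11,532.8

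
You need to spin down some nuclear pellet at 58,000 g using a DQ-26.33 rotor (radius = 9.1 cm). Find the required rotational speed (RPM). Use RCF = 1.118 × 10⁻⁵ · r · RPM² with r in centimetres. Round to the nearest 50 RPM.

RCF = 1.118 × 10⁻⁵ × r × N²
58,000 = 1.118 × 10⁻⁵ × 9.1 × N²
N² = 58,000 / (10.1738 × 10⁻⁵) = 570,091,804
N ≈ √570,091,804 ≈ 23,876.6

23900 RPM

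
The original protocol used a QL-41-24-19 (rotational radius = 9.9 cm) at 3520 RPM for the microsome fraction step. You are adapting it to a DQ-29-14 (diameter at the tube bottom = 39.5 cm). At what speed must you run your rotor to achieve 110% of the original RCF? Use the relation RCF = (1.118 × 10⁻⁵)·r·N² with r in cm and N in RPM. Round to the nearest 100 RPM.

RCF = 1.118 × 10⁻⁵ × r × N²
RCF_original = 1.118 × 10⁻⁵ × 9.9 × (3520)² = 1.118 × 10⁻⁵ × 9.9 × 12,390,400 ≈ 1,371.4 × g
Target RCF = 1.1 × 1,371.4 ≈ 1,508.5 × g
Your rotor: r = 39.5 / 2 = 19.75 cm
1,508.5 = 1.118 × 10⁻⁵ × 19.75 × N²
N² = 1,508.5 / (22.0805 × 10⁻⁵) = 6,831,820
N ≈ √6,831,820 ≈ 2,613.8

2600 RPM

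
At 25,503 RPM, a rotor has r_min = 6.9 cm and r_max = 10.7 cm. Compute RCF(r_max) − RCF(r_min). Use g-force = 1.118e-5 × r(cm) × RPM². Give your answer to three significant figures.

≈ 27600 ×g

RCF_max = 1.118 × 10⁻⁵ × 10.7 × (25503)² = 1.118 × 10⁻⁵ × 10.7 × 650,403,009 ≈ 77,805.1 × g
RCF_min = 1.118 × 10⁻⁵ × 6.9 × (25503)² = 1.118 × 10⁻⁵ × 6.9 × 650,403,009 ≈ 50,173.4 × g
ΔRCF = 77,805.1 − 50,173.4 = 27,631.7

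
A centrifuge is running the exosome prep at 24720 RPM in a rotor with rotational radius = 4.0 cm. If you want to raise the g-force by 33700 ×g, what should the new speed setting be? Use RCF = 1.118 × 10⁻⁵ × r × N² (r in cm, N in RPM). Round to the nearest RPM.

Current RCF = 1.118 × 10⁻⁵ × 4 × (24720)² = 1.118 × 10⁻⁵ × 4 × 611,078,400 ≈ 27,327.4 × g
Target RCF = 27,327.4 + 33,700 = 61,027.4 × g
N² = 61,027.4 / (4.472 × 10⁻⁵) = 1,364,655,635
N ≈ √1,364,655,635 ≈ 36,941.2

≈ 36941 RPM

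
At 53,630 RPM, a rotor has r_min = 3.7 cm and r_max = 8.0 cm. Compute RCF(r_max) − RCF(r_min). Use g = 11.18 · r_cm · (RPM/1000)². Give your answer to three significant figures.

ΔRCF ≈ 138000 × g

RCF_max = 11.18 × 8 × (53.63)² = 11.18 × 8 × 2,876.1769 ≈ 257,245.3 × g
RCF_min = 11.18 × 3.7 × (53.63)² = 11.18 × 3.7 × 2,876.1769 ≈ 118,975.9 × g
ΔRCF = 257,245.3 − 118,975.9 = 138,269.4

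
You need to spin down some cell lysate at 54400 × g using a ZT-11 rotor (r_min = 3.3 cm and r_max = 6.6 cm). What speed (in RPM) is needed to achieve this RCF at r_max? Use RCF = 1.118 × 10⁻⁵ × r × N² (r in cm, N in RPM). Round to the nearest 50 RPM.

27150 RPM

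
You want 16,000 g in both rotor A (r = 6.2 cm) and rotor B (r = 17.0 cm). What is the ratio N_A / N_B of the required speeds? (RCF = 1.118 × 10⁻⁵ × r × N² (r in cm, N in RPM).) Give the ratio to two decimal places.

1.66

At fixed RCF, N ∝ 1/√r, so N_A/N_B = √(r_B/r_A) = √(17.0/6.2) = √2.741935 = 1.6559.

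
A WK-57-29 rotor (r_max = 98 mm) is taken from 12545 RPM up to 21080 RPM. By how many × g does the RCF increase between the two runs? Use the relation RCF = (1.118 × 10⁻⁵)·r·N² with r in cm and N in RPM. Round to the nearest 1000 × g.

31000 × g

r = 98 mm = 9.8 cm
RCF₁ = 1.118 × 10⁻⁵ × 9.8 × (12545)² = 1.118 × 10⁻⁵ × 9.8 × 157,377,025 ≈ 17,242.9 × g
RCF₂ = 1.118 × 10⁻⁵ × 9.8 × (21080)² = 1.118 × 10⁻⁵ × 9.8 × 444,366,400 ≈ 48,686.6 × g
Increase = 48,686.6 − 17,242.9 = 31,443.7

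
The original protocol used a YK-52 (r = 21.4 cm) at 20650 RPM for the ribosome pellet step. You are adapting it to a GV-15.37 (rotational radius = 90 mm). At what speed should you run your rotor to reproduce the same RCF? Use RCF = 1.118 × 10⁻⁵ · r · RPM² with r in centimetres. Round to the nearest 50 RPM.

31850 RPM

RCF_original = 1.118 × 10⁻⁵ × 21.4 × (20650)² = 1.118 × 10⁻⁵ × 21.4 × 426,422,500 ≈ 102,022.4 × g
Your rotor: r = 90 mm = 9.0 cm
102,022.4 = 1.118 × 10⁻⁵ × 9 × N²
N² = 102,022.4 / (10.062 × 10⁻⁵) = 1,013,937,587
N ≈ √1,013,937,587 ≈ 31,842.4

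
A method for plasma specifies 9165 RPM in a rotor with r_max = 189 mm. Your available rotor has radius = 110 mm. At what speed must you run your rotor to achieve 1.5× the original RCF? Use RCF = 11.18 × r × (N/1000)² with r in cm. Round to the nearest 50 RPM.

14700 RPM

Original rotor: r = 189 mm = 18.9 cm
RCF_original = 11.18 × 18.9 × (9.165)² = 11.18 × 18.9 × 83.997225 ≈ 17,748.8 × g
Target RCF = 1.5 × 17,748.8 ≈ 26,623.2 × g
Your rotor: r = 110 mm = 11.0 cm
26,623.2 = 11.18 × 11 × (N/1000)²
(N/1000)² = 26,623.2 / 122.98 = 216.484
N = 1000 × √216.484 ≈ 14,713.4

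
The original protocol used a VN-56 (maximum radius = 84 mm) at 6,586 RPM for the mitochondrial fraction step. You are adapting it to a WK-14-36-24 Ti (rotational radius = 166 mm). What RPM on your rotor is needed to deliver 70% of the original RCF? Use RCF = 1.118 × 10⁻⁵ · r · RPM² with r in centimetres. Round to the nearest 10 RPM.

Original rotor: r = 84 mm = 8.4 cm
RCF_original = 1.118 × 10⁻⁵ × 8.4 × (6586)² = 1.118 × 10⁻⁵ × 8.4 × 43,375,396 ≈ 4,073.5 × g
Target RCF = 0.7 × 4,073.5 ≈ 2,851.4 × g
Your rotor: r = 166 mm = 16.6 cm
2,851.4 = 1.118 × 10⁻⁵ × 16.6 × N²
N² = 2,851.4 / (18.5588 × 10⁻⁵) = 15,364,140
N ≈ √15,364,140 ≈ 3,919.7

3920 RPM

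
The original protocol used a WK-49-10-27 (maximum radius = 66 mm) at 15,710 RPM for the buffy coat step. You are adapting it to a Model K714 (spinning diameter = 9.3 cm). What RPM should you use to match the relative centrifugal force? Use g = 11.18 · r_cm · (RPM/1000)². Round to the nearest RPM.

Original rotor: r = 66 mm = 6.6 cm
RCF_original = 11.18 × 6.6 × (15.71)² = 11.18 × 6.6 × 246.8041 ≈ 18,211.2 × g
Your rotor: r = 9.3 / 2 = 4.65 cm
18,211.2 = 11.18 × 4.65 × (N/1000)²
(N/1000)² = 18,211.2 / 51.987 = 350.303
N = 1000 × √350.303 ≈ 18,716.4

18716 RPM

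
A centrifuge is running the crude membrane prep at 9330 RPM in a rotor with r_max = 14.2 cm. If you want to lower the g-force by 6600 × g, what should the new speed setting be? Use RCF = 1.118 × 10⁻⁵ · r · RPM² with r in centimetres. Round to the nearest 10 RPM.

Current RCF = 1.118 × 10⁻⁵ × 14.2 × (9330)² = 1.118 × 10⁻⁵ × 14.2 × 87,048,900 ≈ 13,819.5 × g
Target RCF = 13,819.5 − 6,600 = 7,219.5 × g
N² = 7,219.5 / (15.8756 × 10⁻⁵) = 45,475,447
N ≈ √45,475,447 ≈ 6,743.5

≈ 6740 RPM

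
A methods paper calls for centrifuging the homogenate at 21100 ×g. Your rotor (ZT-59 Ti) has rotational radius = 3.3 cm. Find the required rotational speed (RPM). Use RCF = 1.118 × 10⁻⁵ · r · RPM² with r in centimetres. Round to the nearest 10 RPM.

23910 RPM

21,100 = 1.118 × 10⁻⁵ × 3.3 × N²
N² = 21,100 / (3.6894 × 10⁻⁵) = 571,908,711
N ≈ √571,908,711 ≈ 23,914.6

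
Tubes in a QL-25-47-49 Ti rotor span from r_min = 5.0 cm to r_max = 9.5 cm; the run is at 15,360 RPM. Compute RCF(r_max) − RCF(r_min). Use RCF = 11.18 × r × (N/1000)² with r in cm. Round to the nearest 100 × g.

RCF_max = 11.18 × 9.5 × (15.36)² = 11.18 × 9.5 × 235.9296 ≈ 25,058.1 × g
RCF_min = 11.18 × 5 × (15.36)² = 11.18 × 5 × 235.9296 ≈ 13,188.5 × g
ΔRCF = 25,058.1 − 13,188.5 = 11,869.6

ΔRCF ≈ 11900 × g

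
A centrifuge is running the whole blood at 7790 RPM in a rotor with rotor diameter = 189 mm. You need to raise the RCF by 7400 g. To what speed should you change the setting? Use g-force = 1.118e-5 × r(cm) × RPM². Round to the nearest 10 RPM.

r = 189 mm / 2 = 94.5 mm = 9.45 cm
Current RCF = 1.118 × 10⁻⁵ × 9.45 × (7790)² = 1.118 × 10⁻⁵ × 9.45 × 60,684,100 ≈ 6,411.3 × g
Target RCF = 6,411.3 + 7,400 = 13,811.3 × g
N² = 13,811.3 / (10.5651 × 10⁻⁵) = 130,725,691
N ≈ √130,725,691 ≈ 11,433.5

N₂ ≈ 11430 RPM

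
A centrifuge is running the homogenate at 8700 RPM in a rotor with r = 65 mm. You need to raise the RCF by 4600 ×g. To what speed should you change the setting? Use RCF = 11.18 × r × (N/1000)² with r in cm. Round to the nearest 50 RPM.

r = 65 mm = 6.5 cm
Current RCF = 11.18 × 6.5 × (8.7)² = 11.18 × 6.5 × 75.69 ≈ 5,500.4 × g
Target RCF = 5,500.4 + 4,600 = 10,100.4 × g
(N/1000)² = 10,100.4 / 72.67 = 138.99
N = 1000 × √138.99 ≈ 11,789.4

N₂ ≈ 11800 RPM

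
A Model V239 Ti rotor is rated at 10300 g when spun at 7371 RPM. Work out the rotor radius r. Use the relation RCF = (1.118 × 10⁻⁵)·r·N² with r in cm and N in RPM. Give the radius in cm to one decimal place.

10300 = 1.118 × 10⁻⁵ × r × (7371)²
r = 10300 / (1.118 × 10⁻⁵ × 54,331,641) = 10300 / 607.4277 ≈ 16.957 cm

r ≈ 17.0 cm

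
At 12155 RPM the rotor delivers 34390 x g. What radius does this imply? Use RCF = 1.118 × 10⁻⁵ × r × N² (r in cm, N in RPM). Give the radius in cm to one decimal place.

34390 = 1.118 × 10⁻⁵ × r × (12155)²
r = 34390 / (1.118 × 10⁻⁵ × 147,744,025) = 34390 / 1651.778 ≈ 20.820 cm

r ≈ 20.8 cm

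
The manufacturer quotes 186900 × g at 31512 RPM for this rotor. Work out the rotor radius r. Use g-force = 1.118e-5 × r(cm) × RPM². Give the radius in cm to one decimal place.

≈ 16.8 cm

RCF = 1.118 × 10⁻⁵ × r × N²
186900 = 1.118 × 10⁻⁵ × r × (31512)²
r = 186900 / (1.118 × 10⁻⁵ × 993,006,144) = 186900 / 11101.81 ≈ 16.835 cm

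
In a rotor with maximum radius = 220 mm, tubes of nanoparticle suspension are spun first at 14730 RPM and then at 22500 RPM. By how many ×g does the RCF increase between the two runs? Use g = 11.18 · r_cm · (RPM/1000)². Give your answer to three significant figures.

r = 220 mm = 22.0 cm
RCF₁ = 11.18 × 22 × (14.73)² = 11.18 × 22 × 216.9729 ≈ 53,366.7 × g
RCF₂ = 11.18 × 22 × (22.5)² = 11.18 × 22 × 506.25 ≈ 124,517.2 × g
Increase = 124,517.2 − 53,366.7 = 71,150.5

≈ 71200 ×g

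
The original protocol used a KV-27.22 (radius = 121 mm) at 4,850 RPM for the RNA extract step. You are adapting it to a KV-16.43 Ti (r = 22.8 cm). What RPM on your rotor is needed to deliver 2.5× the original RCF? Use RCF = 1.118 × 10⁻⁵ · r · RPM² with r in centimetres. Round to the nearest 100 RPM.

5600 RPM

Original rotor: r = 121 mm = 12.1 cm
RCF = 1.118 × 10⁻⁵ × r × N²
RCF_original = 1.118 × 10⁻⁵ × 12.1 × (4850)² = 1.118 × 10⁻⁵ × 12.1 × 23,522,500 ≈ 3,182.1 × g
Target RCF = 2.5 × 3,182.1 ≈ 7,955.2 × g
7,955.2 = 1.118 × 10⁻⁵ × 22.8 × N²
N² = 7,955.2 / (25.4904 × 10⁻⁵) = 31,208,612
N ≈ √31,208,612 ≈ 5,586.5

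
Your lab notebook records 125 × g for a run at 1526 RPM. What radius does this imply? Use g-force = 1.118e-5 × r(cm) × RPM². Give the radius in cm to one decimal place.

≈ 4.8 cm

125 = 1.118 × 10⁻⁵ × r × (1526)²
r = 125 / (1.118 × 10⁻⁵ × 2,328,676) = 125 / 26.0346 ≈ 4.801 cm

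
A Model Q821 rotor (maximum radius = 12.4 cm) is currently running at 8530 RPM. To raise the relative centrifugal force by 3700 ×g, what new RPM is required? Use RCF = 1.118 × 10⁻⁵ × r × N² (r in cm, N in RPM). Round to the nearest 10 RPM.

Current RCF = 1.118 × 10⁻⁵ × 12.4 × (8530)² = 1.118 × 10⁻⁵ × 12.4 × 72,760,900 ≈ 10,087 × g
Target RCF = 10,087 + 3,700 = 13,787 × g
N² = 13,787 / (13.8632 × 10⁻⁵) = 99,450,343
N ≈ √99,450,343 ≈ 9,972.5

N₂ ≈ 9970 RPM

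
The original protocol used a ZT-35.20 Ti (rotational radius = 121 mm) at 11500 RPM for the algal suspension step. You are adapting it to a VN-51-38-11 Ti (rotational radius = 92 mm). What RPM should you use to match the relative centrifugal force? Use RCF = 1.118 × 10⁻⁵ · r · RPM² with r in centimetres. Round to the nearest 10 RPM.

≈ 13190 RPM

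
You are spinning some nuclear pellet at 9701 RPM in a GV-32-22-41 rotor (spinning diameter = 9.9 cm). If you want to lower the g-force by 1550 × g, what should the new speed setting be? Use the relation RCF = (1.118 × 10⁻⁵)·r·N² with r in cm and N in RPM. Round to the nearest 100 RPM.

8100 RPM

r = 9.9 / 2 = 4.95 cm
Current RCF = 1.118 × 10⁻⁵ × 4.95 × (9701)² = 1.118 × 10⁻⁵ × 4.95 × 94,109,401 ≈ 5,208.1 × g
Target RCF = 5,208.1 − 1,550 = 3,658.1 × g
N² = 3,658.1 / (5.5341 × 10⁻⁵) = 66,101,082
N ≈ √66,101,082 ≈ 8,130.3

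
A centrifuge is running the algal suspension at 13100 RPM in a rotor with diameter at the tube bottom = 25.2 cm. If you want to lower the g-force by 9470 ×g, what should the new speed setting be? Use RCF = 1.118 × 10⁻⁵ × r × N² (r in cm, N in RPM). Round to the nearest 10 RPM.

≈ 10220 RPM

r = 25.2 / 2 = 12.6 cm
Current RCF = 1.118 × 10⁻⁵ × 12.6 × (13100)² = 1.118 × 10⁻⁵ × 12.6 × 171,610,000 ≈ 24,174.4 × g
Target RCF = 24,174.4 − 9,470 = 14,704.4 × g
N² = 14,704.4 / (14.0868 × 10⁻⁵) = 104,384,246
N ≈ √104,384,246 ≈ 10,216.9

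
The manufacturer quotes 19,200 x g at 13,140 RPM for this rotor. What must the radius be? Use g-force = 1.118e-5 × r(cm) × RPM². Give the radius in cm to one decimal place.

9.9 cm

RCF = 1.118 × 10⁻⁵ × r × N²
19200 = 1.118 × 10⁻⁵ × r × (13140)²
r = 19200 / (1.118 × 10⁻⁵ × 172,659,600) = 19200 / 1930.334 ≈ 9.946 cm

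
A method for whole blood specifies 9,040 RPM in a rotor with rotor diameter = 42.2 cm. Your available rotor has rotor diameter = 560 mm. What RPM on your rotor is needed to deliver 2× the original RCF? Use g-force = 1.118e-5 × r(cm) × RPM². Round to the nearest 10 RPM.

Original rotor: r = 42.2 / 2 = 21.1 cm
RCF_original = 1.118 × 10⁻⁵ × 21.1 × (9040)² = 1.118 × 10⁻⁵ × 21.1 × 81,721,600 ≈ 19,278 × g
Target RCF = 2 × 19,278 ≈ 38,556 × g
Your rotor: r = 560 mm / 2 = 280 mm = 28 cm
38,556 = 1.118 × 10⁻⁵ × 28 × N²
N² = 38,556 / (31.304 × 10⁻⁵) = 123,166,369
N ≈ √123,166,369 ≈ 11,098.0

≈ 11100 RPM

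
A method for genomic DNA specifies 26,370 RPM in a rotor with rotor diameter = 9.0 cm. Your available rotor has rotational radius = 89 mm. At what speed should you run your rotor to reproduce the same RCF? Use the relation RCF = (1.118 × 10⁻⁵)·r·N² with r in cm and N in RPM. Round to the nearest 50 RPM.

Original rotor: r = 9.0 / 2 = 4.5 cm
RCF = 1.118 × 10⁻⁵ × r × N²
RCF_original = 1.118 × 10⁻⁵ × 4.5 × (26370)² = 1.118 × 10⁻⁵ × 4.5 × 695,376,900 ≈ 34,984.4 × g
Your rotor: r = 89 mm = 8.9 cm
34,984.4 = 1.118 × 10⁻⁵ × 8.9 × N²
N² = 34,984.4 / (9.9502 × 10⁻⁵) = 351,594,943
N ≈ √351,594,943 ≈ 18,750.9

≈ 18750 RPM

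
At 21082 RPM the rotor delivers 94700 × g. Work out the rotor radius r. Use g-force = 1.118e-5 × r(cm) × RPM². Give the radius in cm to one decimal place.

19.1 cm

94700 = 1.118 × 10⁻⁵ × r × (21082)²
r = 94700 / (1.118 × 10⁻⁵ × 444,450,724) = 94700 / 4968.959 ≈ 19.058 cm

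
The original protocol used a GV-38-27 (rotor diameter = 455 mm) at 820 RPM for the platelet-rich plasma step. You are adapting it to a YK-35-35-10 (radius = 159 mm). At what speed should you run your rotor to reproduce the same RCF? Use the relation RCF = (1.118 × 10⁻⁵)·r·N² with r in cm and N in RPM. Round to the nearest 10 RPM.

Original rotor: r = 455 mm / 2 = 227.5 mm = 22.75 cm
RCF_original = 1.118 × 10⁻⁵ × 22.75 × (820)² = 1.118 × 10⁻⁵ × 22.75 × 672,400 ≈ 171 × g
Your rotor: r = 159 mm = 15.9 cm
171 = 1.118 × 10⁻⁵ × 15.9 × N²
N² = 171 / (17.7762 × 10⁻⁵) = 961,960
N ≈ √961,960 ≈ 980.8

≈ 980 RPM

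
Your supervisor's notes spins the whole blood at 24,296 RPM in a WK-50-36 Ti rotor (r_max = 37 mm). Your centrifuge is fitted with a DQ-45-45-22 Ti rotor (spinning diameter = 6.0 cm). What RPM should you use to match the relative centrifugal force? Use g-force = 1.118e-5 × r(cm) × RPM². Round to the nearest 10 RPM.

26980 RPM

Original rotor: r = 37 mm = 3.7 cm
RCF_original = 1.118 × 10⁻⁵ × 3.7 × (24296)² = 1.118 × 10⁻⁵ × 3.7 × 590,295,616 ≈ 24,418.2 × g
Your rotor: r = 6.0 / 2 = 3 cm
24,418.2 = 1.118 × 10⁻⁵ × 3 × N²
N² = 24,418.2 / (3.354 × 10⁻⁵) = 728,032,200
N ≈ √728,032,200 ≈ 26,982.1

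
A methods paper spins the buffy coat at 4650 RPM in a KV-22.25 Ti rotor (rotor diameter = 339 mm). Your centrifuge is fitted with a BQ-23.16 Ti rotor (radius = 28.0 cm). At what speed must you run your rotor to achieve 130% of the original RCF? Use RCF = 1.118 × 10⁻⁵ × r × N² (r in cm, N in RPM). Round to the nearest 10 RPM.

Original rotor: r = 339 mm / 2 = 169.5 mm = 16.95 cm
RCF_original = 1.118 × 10⁻⁵ × 16.95 × (4650)² = 1.118 × 10⁻⁵ × 16.95 × 21,622,500 ≈ 4,097.5 × g
Target RCF = 1.3 × 4,097.5 ≈ 5,326.8 × g
5,326.8 = 1.118 × 10⁻⁵ × 28 × N²
N² = 5,326.8 / (31.304 × 10⁻⁵) = 17,016,356
N ≈ √17,016,356 ≈ 4,125.1

4130 RPM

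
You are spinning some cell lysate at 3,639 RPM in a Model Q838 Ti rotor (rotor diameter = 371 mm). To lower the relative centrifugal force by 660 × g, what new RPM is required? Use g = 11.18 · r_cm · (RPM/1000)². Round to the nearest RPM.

≈ 3172 RPM

r = 371 mm / 2 = 185.5 mm = 18.55 cm
Current RCF = 11.18 × 18.55 × (3.639)² = 11.18 × 18.55 × 13.242321 ≈ 2,746.3 × g
Target RCF = 2,746.3 − 660 = 2,086.3 × g
(N/1000)² = 2,086.3 / 207.389 = 10.05984
N = 1000 × √10.05984 ≈ 3,171.7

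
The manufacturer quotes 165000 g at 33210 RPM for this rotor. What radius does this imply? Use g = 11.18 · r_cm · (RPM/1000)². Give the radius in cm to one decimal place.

≈ 13.4 cm

RCF = 11.18 × r × (N/1000)²
165000 = 11.18 × r × (33.21)²
r = 165000 / (11.18 × 1102.9041) = 165000 / 12330.47 ≈ 13.381 cm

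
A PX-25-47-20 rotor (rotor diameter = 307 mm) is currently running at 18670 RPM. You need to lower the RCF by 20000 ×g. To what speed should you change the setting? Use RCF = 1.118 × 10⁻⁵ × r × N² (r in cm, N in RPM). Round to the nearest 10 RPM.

N₂ ≈ 15230 RPM

r = 307 mm / 2 = 153.5 mm = 15.35 cm
Current RCF = 1.118 × 10⁻⁵ × 15.35 × (18670)² = 1.118 × 10⁻⁵ × 15.35 × 348,568,900 ≈ 59,819 × g
Target RCF = 59,819 − 20,000 = 39,819 × g
N² = 39,819 / (17.1613 × 10⁻⁵) = 232,027,877
N ≈ √232,027,877 ≈ 15,232.5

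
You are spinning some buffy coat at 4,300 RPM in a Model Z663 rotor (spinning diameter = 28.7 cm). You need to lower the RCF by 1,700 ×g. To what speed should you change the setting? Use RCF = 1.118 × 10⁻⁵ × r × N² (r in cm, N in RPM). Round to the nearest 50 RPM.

r = 28.7 / 2 = 14.35 cm
Current RCF = 1.118 × 10⁻⁵ × 14.35 × (4300)² = 1.118 × 10⁻⁵ × 14.35 × 18,490,000 ≈ 2,966.4 × g
Target RCF = 2,966.4 − 1,700 = 1,266.4 × g
N² = 1,266.4 / (16.0433 × 10⁻⁵) = 7,893,638
N ≈ √7,893,638 ≈ 2,809.6

2800 RPM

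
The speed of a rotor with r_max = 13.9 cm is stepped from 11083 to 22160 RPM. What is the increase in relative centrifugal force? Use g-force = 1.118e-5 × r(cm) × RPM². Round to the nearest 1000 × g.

57000 ×g

RCF₁ = 1.118 × 10⁻⁵ × 13.9 × (11083)² = 1.118 × 10⁻⁵ × 13.9 × 122,832,889 ≈ 19,088.5 × g
RCF₂ = 1.118 × 10⁻⁵ × 13.9 × (22160)² = 1.118 × 10⁻⁵ × 13.9 × 491,065,600 ≈ 76,312.6 × g
Increase = 76,312.6 − 19,088.5 = 57,224.1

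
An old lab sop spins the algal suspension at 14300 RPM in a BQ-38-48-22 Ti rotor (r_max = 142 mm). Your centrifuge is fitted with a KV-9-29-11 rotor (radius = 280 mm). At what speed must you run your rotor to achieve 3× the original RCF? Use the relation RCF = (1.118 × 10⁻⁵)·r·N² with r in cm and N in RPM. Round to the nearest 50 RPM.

≈ 17650 RPM

Original rotor: r = 142 mm = 14.2 cm
RCF = 1.118 × 10⁻⁵ × r × N²
RCF_original = 1.118 × 10⁻⁵ × 14.2 × (14300)² = 1.118 × 10⁻⁵ × 14.2 × 204,490,000 ≈ 32,464 × g
Target RCF = 3 × 32,464 ≈ 97,392 × g
Your rotor: r = 280 mm = 28.0 cm
97,392 = 1.118 × 10⁻⁵ × 28 × N²
N² = 97,392 / (31.304 × 10⁻⁵) = 311,116,790
N ≈ √311,116,790 ≈ 17,638.5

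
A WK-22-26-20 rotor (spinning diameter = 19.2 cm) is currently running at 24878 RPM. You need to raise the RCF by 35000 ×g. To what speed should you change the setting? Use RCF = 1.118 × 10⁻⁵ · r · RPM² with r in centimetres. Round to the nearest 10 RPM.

30740 RPM

r = 19.2 / 2 = 9.6 cm
Current RCF = 1.118 × 10⁻⁵ × 9.6 × (24878)² = 1.118 × 10⁻⁵ × 9.6 × 618,914,884 ≈ 66,426.9 × g
Target RCF = 66,426.9 + 35,000 = 101,426.9 × g
N² = 101,426.9 / (10.7328 × 10⁻⁵) = 945,018,075
N ≈ √945,018,075 ≈ 30,741.1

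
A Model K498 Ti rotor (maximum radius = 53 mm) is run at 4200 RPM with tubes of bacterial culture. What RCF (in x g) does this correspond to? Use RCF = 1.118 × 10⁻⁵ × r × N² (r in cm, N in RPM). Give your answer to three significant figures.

r = 53 mm = 5.3 cm
RCF = 1.118 × 10⁻⁵ × r × N²
RCF = 1.118 × 10⁻⁵ × 5.3 × (4200)² = 1.118 × 10⁻⁵ × 5.3 × 17,640,000 ≈ 1,045.2 × g

≈ 1050 x g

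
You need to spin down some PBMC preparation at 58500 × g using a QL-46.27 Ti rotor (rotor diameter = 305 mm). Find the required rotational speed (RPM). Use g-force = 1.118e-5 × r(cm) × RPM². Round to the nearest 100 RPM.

r = 305 mm / 2 = 152.5 mm = 15.25 cm
RCF = 1.118 × 10⁻⁵ × r × N²
58,500 = 1.118 × 10⁻⁵ × 15.25 × N²
N² = 58,500 / (17.0495 × 10⁻⁵) = 343,118,567
N ≈ √343,118,567 ≈ 18,523.5

≈ 18500 RPM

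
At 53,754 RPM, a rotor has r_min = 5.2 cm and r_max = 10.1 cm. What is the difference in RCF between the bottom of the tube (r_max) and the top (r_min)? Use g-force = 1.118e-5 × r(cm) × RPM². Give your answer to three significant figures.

158000 ×g

RCF_max = 1.118 × 10⁻⁵ × 10.1 × (53754)² = 1.118 × 10⁻⁵ × 10.1 × 2,889,492,516 ≈ 326,275.7 × g
RCF_min = 1.118 × 10⁻⁵ × 5.2 × (53754)² = 1.118 × 10⁻⁵ × 5.2 × 2,889,492,516 ≈ 167,983.5 × g
ΔRCF = 326,275.7 − 167,983.5 = 158,292.2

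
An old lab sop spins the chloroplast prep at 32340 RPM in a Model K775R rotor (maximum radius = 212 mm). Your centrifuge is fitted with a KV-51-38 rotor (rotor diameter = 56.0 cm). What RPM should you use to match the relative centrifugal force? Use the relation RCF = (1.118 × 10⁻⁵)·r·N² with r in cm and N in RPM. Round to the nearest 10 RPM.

≈ 28140 RPM

Original rotor: r = 212 mm = 21.2 cm
RCF_original = 1.118 × 10⁻⁵ × 21.2 × (32340)² = 1.118 × 10⁻⁵ × 21.2 × 1,045,875,600 ≈ 247,889.3 × g
Your rotor: r = 56.0 / 2 = 28 cm
247,889.3 = 1.118 × 10⁻⁵ × 28 × N²
N² = 247,889.3 / (31.304 × 10⁻⁵) = 791,877,396
N ≈ √791,877,396 ≈ 28,140.3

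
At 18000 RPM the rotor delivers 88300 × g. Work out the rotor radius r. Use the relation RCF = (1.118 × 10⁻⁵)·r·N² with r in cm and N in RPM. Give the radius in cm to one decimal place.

≈ 24.4 cm

88300 = 1.118 × 10⁻⁵ × r × (18000)²
r = 88300 / (1.118 × 10⁻⁵ × 324,000,000) = 88300 / 3622.32 ≈ 24.377 cm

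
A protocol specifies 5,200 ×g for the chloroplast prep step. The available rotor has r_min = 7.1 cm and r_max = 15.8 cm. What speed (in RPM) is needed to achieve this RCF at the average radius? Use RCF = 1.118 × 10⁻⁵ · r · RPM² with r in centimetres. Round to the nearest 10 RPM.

6370 RPM

r_avg = (7.1 + 15.8) / 2 = 11.45 cm
RCF = 1.118 × 10⁻⁵ × r × N²
5,200 = 1.118 × 10⁻⁵ × 11.45 × N²
N² = 5,200 / (12.8011 × 10⁻⁵) = 40,621,509
N ≈ √40,621,509 ≈ 6,373.5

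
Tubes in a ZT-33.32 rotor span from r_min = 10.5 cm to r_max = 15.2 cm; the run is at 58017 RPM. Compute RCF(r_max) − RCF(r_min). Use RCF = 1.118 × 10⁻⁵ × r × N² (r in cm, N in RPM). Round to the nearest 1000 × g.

ΔRCF = 1.118 × 10⁻⁵ × (r_max − r_min) × N² = 1.118 × 10⁻⁵ × 4.7 × 3,365,972,289 ≈ 176,868.4

177000 ×g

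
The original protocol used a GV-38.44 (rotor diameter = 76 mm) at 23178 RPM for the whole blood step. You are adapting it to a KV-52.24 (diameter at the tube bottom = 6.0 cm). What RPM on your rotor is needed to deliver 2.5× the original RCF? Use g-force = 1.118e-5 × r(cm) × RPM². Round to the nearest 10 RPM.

≈ 41250 RPM

Original rotor: r = 76 mm / 2 = 38 mm = 3.8 cm
RCF_original = 1.118 × 10⁻⁵ × 3.8 × (23178)² = 1.118 × 10⁻⁵ × 3.8 × 537,219,684 ≈ 22,823.2 × g
Target RCF = 2.5 × 22,823.2 ≈ 57,058 × g
Your rotor: r = 6.0 / 2 = 3 cm
57,058 = 1.118 × 10⁻⁵ × 3 × N²
N² = 57,058 / (3.354 × 10⁻⁵) = 1,701,192,606
N ≈ √1,701,192,606 ≈ 41,245.5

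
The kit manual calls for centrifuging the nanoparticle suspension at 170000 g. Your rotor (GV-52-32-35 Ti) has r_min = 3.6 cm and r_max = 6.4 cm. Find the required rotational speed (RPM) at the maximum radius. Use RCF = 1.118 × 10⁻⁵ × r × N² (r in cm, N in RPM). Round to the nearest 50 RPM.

Use r_max = 6.4 cm.
170,000 = 1.118 × 10⁻⁵ × 6.4 × N²
N² = 170,000 / (7.1552 × 10⁻⁵) = 2,375,894,454
N ≈ √2,375,894,454 ≈ 48,743.1

≈ 48750 RPM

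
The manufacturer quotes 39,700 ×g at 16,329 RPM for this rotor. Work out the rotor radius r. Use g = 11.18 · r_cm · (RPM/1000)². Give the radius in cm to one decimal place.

r ≈ 13.3 cm

RCF = 11.18 × r × (N/1000)²
39700 = 11.18 × r × (16.329)²
r = 39700 / (11.18 × 266.636241) = 39700 / 2980.993 ≈ 13.318 cm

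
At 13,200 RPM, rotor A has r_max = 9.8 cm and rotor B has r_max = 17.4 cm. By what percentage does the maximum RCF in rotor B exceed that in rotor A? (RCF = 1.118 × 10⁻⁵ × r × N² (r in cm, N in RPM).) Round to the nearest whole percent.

78%

At equal RPM, RCF scales linearly with r: ratio = 17.4 / 9.8 = 1.7755.
So rotor B delivers 77.6% more g-force.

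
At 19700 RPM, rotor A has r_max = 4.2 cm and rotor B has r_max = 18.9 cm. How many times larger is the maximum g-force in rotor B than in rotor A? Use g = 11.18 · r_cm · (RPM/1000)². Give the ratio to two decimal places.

At fixed N, RCF ∝ r, so RCF_B/RCF_A = r_B/r_A = 18.9 / 4.2 = 4.5000.

4.50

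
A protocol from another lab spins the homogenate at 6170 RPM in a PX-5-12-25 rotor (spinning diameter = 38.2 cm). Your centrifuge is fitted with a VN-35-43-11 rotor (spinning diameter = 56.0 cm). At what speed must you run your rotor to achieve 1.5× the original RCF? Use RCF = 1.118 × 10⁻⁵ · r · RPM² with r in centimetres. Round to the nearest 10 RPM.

Original rotor: r = 38.2 / 2 = 19.1 cm
RCF = 1.118 × 10⁻⁵ × r × N²
RCF_original = 1.118 × 10⁻⁵ × 19.1 × (6170)² = 1.118 × 10⁻⁵ × 19.1 × 38,068,900 ≈ 8,129.2 × g
Target RCF = 1.5 × 8,129.2 ≈ 12,193.8 × g
Your rotor: r = 56.0 / 2 = 28 cm
12,193.8 = 1.118 × 10⁻⁵ × 28 × N²
N² = 12,193.8 / (31.304 × 10⁻⁵) = 38,952,849
N ≈ √38,952,849 ≈ 6,241.2

6240 RPM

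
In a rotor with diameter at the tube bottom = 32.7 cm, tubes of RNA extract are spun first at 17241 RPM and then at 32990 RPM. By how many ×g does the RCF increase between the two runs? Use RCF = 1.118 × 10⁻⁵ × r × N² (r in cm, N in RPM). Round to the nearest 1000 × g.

r = 32.7 / 2 = 16.35 cm
RCF₁ = 1.118 × 10⁻⁵ × 16.35 × (17241)² = 1.118 × 10⁻⁵ × 16.35 × 297,252,081 ≈ 54,335.6 × g
RCF₂ = 1.118 × 10⁻⁵ × 16.35 × (32990)² = 1.118 × 10⁻⁵ × 16.35 × 1,088,340,100 ≈ 198,941 × g
Increase = 198,941 − 54,335.6 = 144,605.4

≈ 145000 ×g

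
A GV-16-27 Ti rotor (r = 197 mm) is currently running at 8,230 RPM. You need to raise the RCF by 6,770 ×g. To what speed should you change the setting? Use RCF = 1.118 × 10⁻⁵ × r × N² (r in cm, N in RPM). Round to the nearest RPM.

N₂ ≈ 9923 RPM

r = 197 mm = 19.7 cm
Current RCF = 1.118 × 10⁻⁵ × 19.7 × (8230)² = 1.118 × 10⁻⁵ × 19.7 × 67,732,900 ≈ 14,917.9 × g
Target RCF = 14,917.9 + 6,770 = 21,687.9 × g
N² = 21,687.9 / (22.0246 × 10⁻⁵) = 98,471,255
N ≈ √98,471,255 ≈ 9,923.3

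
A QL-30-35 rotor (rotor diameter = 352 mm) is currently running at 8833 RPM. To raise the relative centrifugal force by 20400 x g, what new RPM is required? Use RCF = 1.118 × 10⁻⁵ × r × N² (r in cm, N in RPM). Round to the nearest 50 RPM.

r = 352 mm / 2 = 176 mm = 17.6 cm
Current RCF = 1.118 × 10⁻⁵ × 17.6 × (8833)² = 1.118 × 10⁻⁵ × 17.6 × 78,021,889 ≈ 15,352.2 × g
Target RCF = 15,352.2 + 20,400 = 35,752.2 × g
N² = 35,752.2 / (19.6768 × 10⁻⁵) = 181,697,227
N ≈ √181,697,227 ≈ 13,479.5

13500 RPM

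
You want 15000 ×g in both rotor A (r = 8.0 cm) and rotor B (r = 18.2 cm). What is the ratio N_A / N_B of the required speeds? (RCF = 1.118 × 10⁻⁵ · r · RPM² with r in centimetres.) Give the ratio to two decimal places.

1.51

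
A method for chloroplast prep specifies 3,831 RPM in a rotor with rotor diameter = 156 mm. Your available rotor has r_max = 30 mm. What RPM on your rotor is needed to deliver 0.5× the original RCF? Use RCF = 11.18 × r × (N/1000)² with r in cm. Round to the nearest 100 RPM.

4400 RPM

Original rotor: r = 156 mm / 2 = 78 mm = 7.8 cm
RCF_original = 11.18 × 7.8 × (3.831)² = 11.18 × 7.8 × 14.676561 ≈ 1,279.9 × g
Target RCF = 0.5 × 1,279.9 ≈ 640 × g
Your rotor: r = 30 mm = 3.0 cm
640 = 11.18 × 3 × (N/1000)²
(N/1000)² = 640 / 33.54 = 19.08169
N = 1000 × √19.08169 ≈ 4,368.3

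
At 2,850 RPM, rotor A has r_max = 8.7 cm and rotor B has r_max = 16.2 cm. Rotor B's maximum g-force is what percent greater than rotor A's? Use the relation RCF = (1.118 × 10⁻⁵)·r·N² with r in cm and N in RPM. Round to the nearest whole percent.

At equal RPM, RCF scales linearly with r: ratio = 16.2 / 8.7 = 1.8621.
So rotor B delivers 86.2% more g-force.

86%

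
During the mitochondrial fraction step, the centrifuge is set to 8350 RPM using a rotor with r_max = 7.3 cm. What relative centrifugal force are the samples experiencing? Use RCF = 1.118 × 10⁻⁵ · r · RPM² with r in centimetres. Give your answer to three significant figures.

RCF = 1.118 × 10⁻⁵ × 7.3 × (8350)² = 1.118 × 10⁻⁵ × 7.3 × 69,722,500 ≈ 5,690.3 × g

RCF ≈ 5690 x g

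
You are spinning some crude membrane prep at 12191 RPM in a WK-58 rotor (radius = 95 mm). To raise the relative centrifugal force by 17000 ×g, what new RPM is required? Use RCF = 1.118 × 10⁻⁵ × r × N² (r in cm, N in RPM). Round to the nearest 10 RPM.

r = 95 mm = 9.5 cm
Current RCF = 1.118 × 10⁻⁵ × 9.5 × (12191)² = 1.118 × 10⁻⁵ × 9.5 × 148,620,481 ≈ 15,785 × g
Target RCF = 15,785 + 17,000 = 32,785 × g
N² = 32,785 / (10.621 × 10⁻⁵) = 308,680,915
N ≈ √308,680,915 ≈ 17,569.3

17570 RPM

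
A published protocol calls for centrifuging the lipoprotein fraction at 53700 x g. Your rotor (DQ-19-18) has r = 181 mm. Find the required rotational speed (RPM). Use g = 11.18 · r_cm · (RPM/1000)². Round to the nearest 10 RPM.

≈ 16290 RPM

r = 181 mm = 18.1 cm
RCF = 11.18 × r × (N/1000)²
53,700 = 11.18 × 18.1 × (N/1000)²
(N/1000)² = 53,700 / 202.358 = 265.3713
N = 1000 × √265.3713 ≈ 16,290.2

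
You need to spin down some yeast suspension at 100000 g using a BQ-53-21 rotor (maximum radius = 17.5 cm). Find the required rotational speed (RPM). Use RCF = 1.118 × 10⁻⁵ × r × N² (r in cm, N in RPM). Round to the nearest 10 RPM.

≈ 22610 RPM

100,000 = 1.118 × 10⁻⁵ × 17.5 × N²
N² = 100,000 / (19.565 × 10⁻⁵) = 511,116,790
N ≈ √511,116,790 ≈ 22,607.9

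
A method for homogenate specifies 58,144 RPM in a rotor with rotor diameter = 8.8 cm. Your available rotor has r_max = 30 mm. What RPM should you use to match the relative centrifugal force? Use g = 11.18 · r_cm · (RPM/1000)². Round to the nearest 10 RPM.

≈ 70420 RPM

Original rotor: r = 8.8 / 2 = 4.4 cm
RCF = 11.18 × r × (N/1000)²
RCF_original = 11.18 × 4.4 × (58.144)² = 11.18 × 4.4 × 3,380.724736 ≈ 166,304.6 × g
Your rotor: r = 30 mm = 3.0 cm
166,304.6 = 11.18 × 3 × (N/1000)²
(N/1000)² = 166,304.6 / 33.54 = 4958.396
N = 1000 × √4958.396 ≈ 70,415.9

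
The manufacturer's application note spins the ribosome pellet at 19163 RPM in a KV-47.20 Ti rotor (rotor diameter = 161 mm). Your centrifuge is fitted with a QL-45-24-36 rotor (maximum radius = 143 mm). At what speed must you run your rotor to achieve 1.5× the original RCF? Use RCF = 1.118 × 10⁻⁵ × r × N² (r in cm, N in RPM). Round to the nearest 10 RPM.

Original rotor: r = 161 mm / 2 = 80.5 mm = 8.05 cm
RCF = 1.118 × 10⁻⁵ × r × N²
RCF_original = 1.118 × 10⁻⁵ × 8.05 × (19163)² = 1.118 × 10⁻⁵ × 8.05 × 367,220,569 ≈ 33,049.5 × g
Target RCF = 1.5 × 33,049.5 ≈ 49,574.2 × g
Your rotor: r = 143 mm = 14.3 cm
49,574.2 = 1.118 × 10⁻⁵ × 14.3 × N²
N² = 49,574.2 / (15.9874 × 10⁻⁵) = 310,082,940
N ≈ √310,082,940 ≈ 17,609.2

17610 RPM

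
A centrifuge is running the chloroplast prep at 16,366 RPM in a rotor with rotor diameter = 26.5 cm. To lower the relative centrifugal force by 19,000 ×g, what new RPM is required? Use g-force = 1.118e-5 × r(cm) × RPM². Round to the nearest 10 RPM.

N₂ ≈ 11810 RPM

r = 26.5 / 2 = 13.25 cm
Current RCF = 1.118 × 10⁻⁵ × 13.25 × (16366)² = 1.118 × 10⁻⁵ × 13.25 × 267,845,956 ≈ 39,677.4 × g
Target RCF = 39,677.4 − 19,000 = 20,677.4 × g
N² = 20,677.4 / (14.8135 × 10⁻⁵) = 139,584,838
N ≈ √139,584,838 ≈ 11,814.6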